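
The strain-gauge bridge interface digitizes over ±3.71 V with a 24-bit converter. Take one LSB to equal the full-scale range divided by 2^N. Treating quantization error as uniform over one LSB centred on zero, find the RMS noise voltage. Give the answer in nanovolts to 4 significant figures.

127.7 nV

Full-scale range = 3.71 V − (-3.71 V) = 7.42 V.
Step size = 7.42/16777216 V = 442.266 nV.
V_rms = LSB/√12 = 442.266 nV / √12 = 127.7 nV.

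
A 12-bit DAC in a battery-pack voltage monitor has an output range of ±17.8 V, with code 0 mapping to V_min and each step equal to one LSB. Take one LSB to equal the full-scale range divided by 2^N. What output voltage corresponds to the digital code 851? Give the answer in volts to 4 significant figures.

Span: 17.8 V − (-17.8 V) = 35.6 V. LSB = 35.6 V / 2^12.
V_out = V_min + code × LSB = -17.8 V + 851 × 35.6 V / 4096
      = -17.8 V + 7.39639 V = -10.4036 V.

-10.40 V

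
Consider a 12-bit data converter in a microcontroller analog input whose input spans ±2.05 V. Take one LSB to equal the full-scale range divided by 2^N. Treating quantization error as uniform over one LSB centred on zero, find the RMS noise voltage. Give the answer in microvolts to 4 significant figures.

The full-scale span is 2.05 − (-2.05) = 4.1 V.
LSB = 4.1 V / 2^12 = 1.00098 mV.
RMS of a uniform error over width LSB is LSB/√12 = 289.0 µV.

289.0 µV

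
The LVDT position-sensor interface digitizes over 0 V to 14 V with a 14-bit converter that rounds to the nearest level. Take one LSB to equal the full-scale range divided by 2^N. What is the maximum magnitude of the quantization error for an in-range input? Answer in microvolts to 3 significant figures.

427 µV

Full-scale range = 14 V.
LSB = 14 V ÷ 2^14 = 14/16384 V = 0.85449 mV.
A rounding quantizer has |error| ≤ LSB/2 = 427 µV.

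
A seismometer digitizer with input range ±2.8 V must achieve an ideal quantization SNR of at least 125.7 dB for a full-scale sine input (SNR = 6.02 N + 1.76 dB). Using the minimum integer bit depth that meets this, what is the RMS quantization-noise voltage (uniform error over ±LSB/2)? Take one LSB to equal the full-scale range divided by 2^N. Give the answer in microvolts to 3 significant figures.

Full-scale range = 2.8 V − (-2.8 V) = 5.6 V.
Solving 6.02 N ≥ 125.7 − 1.76: N ≥ 20.588. Round up → N = 21.
LSB = 5.6 V ÷ 2^21 = 5.6/2097152 V = 2.6703 µV.
σ_q = LSB/√12 = 2.6703 µV/3.4641 = 0.771 µV.

0.771 µV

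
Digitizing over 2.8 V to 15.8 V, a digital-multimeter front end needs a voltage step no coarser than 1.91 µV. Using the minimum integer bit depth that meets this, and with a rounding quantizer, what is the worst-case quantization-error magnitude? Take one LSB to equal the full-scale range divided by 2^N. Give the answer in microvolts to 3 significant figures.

Full-scale range = 15.8 V − (2.8 V) = 13 V.
13 V / 1.91 µV = 6.806e6. Since 2^22 = 4194304 and 2^23 = 8388608, N = 23.
LSB = 13 V ÷ 2^23 = 13/8388608 V = 1.5497 µV.
|e|_max = LSB/2 = 0.775 µV.

0.775 µV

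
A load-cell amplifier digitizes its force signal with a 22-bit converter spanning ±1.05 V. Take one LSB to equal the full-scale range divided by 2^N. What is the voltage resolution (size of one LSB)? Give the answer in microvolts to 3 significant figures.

0.501 µV

Range = 1.05 − (-1.05) = 2.1 V.
Number of codes = 2^22 = 4194304.
Step size = 2.1/4194304 V = 0.501 µV.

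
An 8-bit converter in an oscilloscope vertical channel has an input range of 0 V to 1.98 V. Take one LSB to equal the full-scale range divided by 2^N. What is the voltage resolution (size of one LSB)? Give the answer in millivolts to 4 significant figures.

Span = 1.98 V.
There are 2^8 = 256 steps.
One LSB is 1.98 V / 256 = 7.734 mV.

7.734 mV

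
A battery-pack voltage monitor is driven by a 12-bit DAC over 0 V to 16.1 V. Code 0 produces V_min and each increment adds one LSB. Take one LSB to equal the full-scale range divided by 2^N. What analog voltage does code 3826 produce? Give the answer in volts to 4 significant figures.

15.04 V

Span = 16.1 V. LSB = 16.1 V / 2^12.
Output = V_min + (3826/4096) × range = 0 + 0.934082 × 16.1 V
      = 0 V + 15.0387 V = 15.0387 V.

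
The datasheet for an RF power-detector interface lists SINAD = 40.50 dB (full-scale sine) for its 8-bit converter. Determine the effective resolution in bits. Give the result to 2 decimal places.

ENOB = (SINAD − 1.76) / 6.02 = (40.50 − 1.76) / 6.02 = 38.74 / 6.02 = 6.4352.

6.44 bits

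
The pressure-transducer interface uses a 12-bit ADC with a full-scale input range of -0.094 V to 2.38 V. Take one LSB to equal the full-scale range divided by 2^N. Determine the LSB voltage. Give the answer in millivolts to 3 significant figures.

0.604 mV

Span: 2.38 V − (-0.094 V) = 2.474 V.
Number of codes = 2^12 = 4096.
One LSB is 2.474 V / 4096 = 0.604 mV.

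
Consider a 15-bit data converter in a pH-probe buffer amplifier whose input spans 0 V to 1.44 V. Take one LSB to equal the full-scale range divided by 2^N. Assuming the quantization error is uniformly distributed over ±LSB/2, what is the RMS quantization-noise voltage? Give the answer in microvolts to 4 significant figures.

Full-scale range = 1.44 V.
Step size = 1.44/32768 V = 43.9453 µV.
RMS of a uniform error over width LSB is LSB/√12 = 12.69 µV.

12.69 µV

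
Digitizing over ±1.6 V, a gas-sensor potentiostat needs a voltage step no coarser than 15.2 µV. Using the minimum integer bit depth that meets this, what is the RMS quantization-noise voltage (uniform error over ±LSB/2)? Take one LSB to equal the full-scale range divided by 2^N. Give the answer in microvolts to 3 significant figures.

3.52 µV

Span: 1.6 V − (-1.6 V) = 3.2 V.
3.2 V / 15.2 µV = 210500. Since 2^17 = 131072 and 2^18 = 262144, N = 18.
LSB = 3.2 V / 2^18 = 12.207 µV.
RMS noise = LSB/√12 = 3.52 µV.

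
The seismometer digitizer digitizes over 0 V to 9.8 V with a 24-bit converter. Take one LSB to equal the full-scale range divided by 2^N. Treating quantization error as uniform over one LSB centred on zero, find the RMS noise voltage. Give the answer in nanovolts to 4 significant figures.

168.6 nV

Range is 9.8 V.
One LSB is 9.8 V / 16777216 = 0.584126 µV.
RMS of a uniform error over width LSB is LSB/√12 = 168.6 nV.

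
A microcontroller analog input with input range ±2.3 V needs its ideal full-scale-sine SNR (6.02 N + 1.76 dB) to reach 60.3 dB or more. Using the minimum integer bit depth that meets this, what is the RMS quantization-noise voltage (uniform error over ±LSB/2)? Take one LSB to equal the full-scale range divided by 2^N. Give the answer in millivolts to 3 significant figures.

1.30 mV

The full-scale span is 2.3 − (-2.3) = 4.6 V.
6.02 N + 1.76 ≥ 60.3 gives N ≥ 9.724, so the minimum integer is 10.
Step size = 4.6/1024 V = 4.4922 mV.
RMS noise = LSB/√12 = 1.30 mV.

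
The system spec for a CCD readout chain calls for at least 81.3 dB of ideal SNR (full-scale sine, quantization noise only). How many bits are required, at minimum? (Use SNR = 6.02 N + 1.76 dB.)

Solving 6.02 N ≥ 81.3 − 1.76: N ≥ 13.213. Round up → N = 14.

14 bits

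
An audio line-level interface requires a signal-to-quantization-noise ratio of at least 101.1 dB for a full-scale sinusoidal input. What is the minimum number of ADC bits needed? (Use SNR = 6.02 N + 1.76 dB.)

17 bits

Required N = ⌈(101.1 − 1.76)/6.02⌉ = ⌈16.502⌉ = 17.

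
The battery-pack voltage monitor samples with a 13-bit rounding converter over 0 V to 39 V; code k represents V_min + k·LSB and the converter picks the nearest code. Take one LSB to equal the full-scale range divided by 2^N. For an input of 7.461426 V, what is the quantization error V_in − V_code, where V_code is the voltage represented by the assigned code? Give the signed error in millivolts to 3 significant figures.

+1.34 mV

V_FS = 39 V. LSB = 39 V / 2^13 ≈ 4.761 mV.
(7.461426 − (0)) / LSB = 7.461426 × 8192/39 = 1567.2821. Nearest integer: k = 1567.
Reconstructed level: 0 + 1567 × 39/8192 V = 7.460083008 V.
e = 7.461426 − (7.460083008) = +1.34 mV.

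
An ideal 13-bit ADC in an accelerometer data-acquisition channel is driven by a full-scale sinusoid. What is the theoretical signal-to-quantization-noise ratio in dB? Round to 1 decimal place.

For an ideal N-bit converter with full-scale sine input, SNR = 6.02 N + 1.76 dB. SNR = 6.02 × 13 + 1.76 = 78.26 + 1.76 = 80.02 dB.

80.0 dB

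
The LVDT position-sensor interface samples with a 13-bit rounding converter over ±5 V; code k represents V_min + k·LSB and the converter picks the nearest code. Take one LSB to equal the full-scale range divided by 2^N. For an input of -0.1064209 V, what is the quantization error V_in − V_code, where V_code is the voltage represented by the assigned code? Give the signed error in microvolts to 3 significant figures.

−220 µV

The full-scale span is 5 − (-5) = 10 V. LSB = 10 V / 2^13 ≈ 1.221 mV.
(V_in − V_min)/LSB = (-0.1064209 − (-5)) × 8192/10 = 4008.8200 → nearest code k = 4009.
Reconstructed level: -5 + 4009 × 10/8192 V = -0.1062011719 V.
Error = V_in − V_code = -0.1064209 − (-0.1062011719) = −220 µV.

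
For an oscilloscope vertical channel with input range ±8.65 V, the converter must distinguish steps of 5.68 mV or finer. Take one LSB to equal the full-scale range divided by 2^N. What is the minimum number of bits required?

Range = 8.65 − (-8.65) = 17.3 V.
Need 2^N ≥ 17.3 V / 5.68 mV = 3046 → N_min = 12.

12 bits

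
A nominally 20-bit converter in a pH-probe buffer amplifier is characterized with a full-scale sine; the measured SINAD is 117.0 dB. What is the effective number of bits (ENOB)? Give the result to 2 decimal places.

ENOB = (SINAD − 1.76) / 6.02 = (117.0 − 1.76) / 6.02 = 115.24 / 6.02 = 19.1429.

19.14 bits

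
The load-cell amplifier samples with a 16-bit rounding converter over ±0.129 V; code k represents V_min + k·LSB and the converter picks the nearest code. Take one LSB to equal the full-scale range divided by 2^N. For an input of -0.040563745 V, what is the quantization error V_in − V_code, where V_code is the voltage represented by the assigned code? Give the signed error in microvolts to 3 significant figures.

The full-scale span is 0.129 − (-0.129) = 0.258 V. LSB = 0.258 V / 2^16 ≈ 3.937 µV.
(-0.040563745 − (-0.129)) / LSB = 0.088436255 × 65536/0.258 = 22464.1799. Nearest integer: k = 22464.
V_code = -0.129 + (22464/65536) × 0.258 = -0.040564453125 V.
e = -0.040563745 − (-0.040564453125) = +0.708 µV.

+0.708 µV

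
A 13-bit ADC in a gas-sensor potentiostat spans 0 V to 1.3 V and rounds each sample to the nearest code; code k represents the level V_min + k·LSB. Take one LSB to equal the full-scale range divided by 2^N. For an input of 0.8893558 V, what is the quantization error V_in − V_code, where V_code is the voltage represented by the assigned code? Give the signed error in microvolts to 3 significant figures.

+49.2 µV

Span = 1.3 V. LSB = 1.3 V / 2^13 ≈ 158.7 µV.
Position in LSBs: (0.8893558 − (0)) × 8192/1.3 = 5604.3098; rounding gives k = 5604.
V_code = 0 + (5604/8192) × 1.3 = 0.8893066406 V.
V_in − V_code = 0.8893558 − (0.8893066406) = +49.2 µV.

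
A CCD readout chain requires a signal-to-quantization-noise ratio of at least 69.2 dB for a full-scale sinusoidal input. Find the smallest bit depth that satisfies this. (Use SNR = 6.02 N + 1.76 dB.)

12 bits

6.02 N + 1.76 ≥ 69.2 gives N ≥ 11.203, so the minimum integer is 12.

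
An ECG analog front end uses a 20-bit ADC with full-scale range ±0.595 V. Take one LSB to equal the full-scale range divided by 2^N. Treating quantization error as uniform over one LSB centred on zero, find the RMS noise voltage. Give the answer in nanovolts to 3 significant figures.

The full-scale span is 0.595 − (-0.595) = 1.19 V.
LSB = 1.19 V / 2^20 = 1.1349 µV.
RMS of a uniform error over width LSB is LSB/√12 = 328 nV.

328 nV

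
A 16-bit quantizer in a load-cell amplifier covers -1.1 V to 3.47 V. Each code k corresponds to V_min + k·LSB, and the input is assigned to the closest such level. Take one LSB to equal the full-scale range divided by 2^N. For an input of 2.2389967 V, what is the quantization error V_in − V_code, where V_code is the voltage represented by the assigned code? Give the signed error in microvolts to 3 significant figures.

−12.5 µV

Range = 3.47 − (-1.1) = 4.57 V. LSB = 4.57 V / 2^16 ≈ 69.73 µV.
(2.2389967 − (-1.1)) / LSB = 3.3389967 × 65536/4.57 = 47882.8201. Nearest integer: k = 47883.
Reconstructed level: -1.1 + 47883 × 4.57/65536 V = 2.2390092468 V.
e = 2.2389967 − (2.2390092468) = −12.5 µV.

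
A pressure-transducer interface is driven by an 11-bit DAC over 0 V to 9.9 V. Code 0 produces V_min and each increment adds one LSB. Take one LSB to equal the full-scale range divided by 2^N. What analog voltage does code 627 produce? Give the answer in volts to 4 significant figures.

3.031 V

V_FS = 9.9 V. LSB = 9.9 V / 2^11.
Output = V_min + (627/2048) × range = 0 + 0.306152 × 9.9 V
      = 0 + 3.03091 = 3.03091 V.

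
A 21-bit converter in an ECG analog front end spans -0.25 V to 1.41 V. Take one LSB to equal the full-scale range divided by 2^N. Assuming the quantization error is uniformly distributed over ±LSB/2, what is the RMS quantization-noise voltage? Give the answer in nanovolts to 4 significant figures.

The full-scale span is 1.41 − (-0.25) = 1.66 V.
One LSB is 1.66 V / 2097152 = 0.791550 µV.
V_rms = LSB/√12 = 0.791550 µV / √12 = 228.5 nV.

228.5 nV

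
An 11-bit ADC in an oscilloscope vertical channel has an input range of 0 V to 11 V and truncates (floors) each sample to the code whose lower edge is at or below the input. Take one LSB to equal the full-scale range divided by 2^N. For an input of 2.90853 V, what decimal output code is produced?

V_FS = 11 V. LSB = 11 V / 2^11 ≈ 5.371 mV.
code = ⌊(V_in − V_min)/LSB⌋ = ⌊(V_in − V_min) × 2^11 / range⌋
     = ⌊(2.90853 − (0)) × 2048 / 11⌋ = ⌊2.90853 × 2048/11⌋
     = ⌊541.515⌋ = 541.

541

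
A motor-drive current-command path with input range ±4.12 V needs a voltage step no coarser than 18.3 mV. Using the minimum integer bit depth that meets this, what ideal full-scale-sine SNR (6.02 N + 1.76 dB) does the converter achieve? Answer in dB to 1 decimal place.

55.9 dB

Span: 4.12 V − (-4.12 V) = 8.24 V.
8.24 V / 18.3 mV = 450.3. Since 2^8 = 256 and 2^9 = 512, N = 9.
SNR = 6.02 × 9 + 1.76 = 55.94 dB.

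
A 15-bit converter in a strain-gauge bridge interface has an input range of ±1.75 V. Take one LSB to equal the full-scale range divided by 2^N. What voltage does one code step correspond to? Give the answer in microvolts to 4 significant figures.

106.8 µV

Span: 1.75 V − (-1.75 V) = 3.5 V.
2^15 = 32768 levels.
One LSB is 3.5 V / 32768 = 106.8 µV.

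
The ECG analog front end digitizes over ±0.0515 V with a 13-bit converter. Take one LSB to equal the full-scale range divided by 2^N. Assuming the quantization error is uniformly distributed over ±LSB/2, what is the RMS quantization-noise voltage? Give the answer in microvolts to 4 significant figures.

3.630 µV

Full-scale range = 0.0515 V − (-0.0515 V) = 0.103 V.
LSB = 0.103 V / 2^13 = 12.5732 µV.
For a uniform distribution on [−LSB/2, +LSB/2], V_rms = LSB/√12 = 12.5732 µV/3.4641 = 3.630 µV.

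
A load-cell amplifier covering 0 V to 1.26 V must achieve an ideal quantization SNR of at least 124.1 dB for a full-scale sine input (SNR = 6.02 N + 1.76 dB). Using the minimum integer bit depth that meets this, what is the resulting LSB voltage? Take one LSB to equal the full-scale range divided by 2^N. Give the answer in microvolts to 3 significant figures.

0.601 µV

Span = 1.26 V.
Required N = ⌈(124.1 − 1.76)/6.02⌉ = ⌈20.322⌉ = 21.
One LSB is 1.26 V / 2097152 = 0.601 µV.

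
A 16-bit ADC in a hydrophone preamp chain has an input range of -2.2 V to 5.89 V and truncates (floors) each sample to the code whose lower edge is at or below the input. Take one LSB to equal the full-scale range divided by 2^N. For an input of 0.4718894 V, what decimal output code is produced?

Range = 5.89 − (-2.2) = 8.09 V. LSB = 8.09 V / 2^16 ≈ 123.4 µV.
(V_in − V_min) × 2^16/range = (0.4718894 − (-2.2)) × 65536/8.09 = 21644.616.
Floor → code = 21644.

21644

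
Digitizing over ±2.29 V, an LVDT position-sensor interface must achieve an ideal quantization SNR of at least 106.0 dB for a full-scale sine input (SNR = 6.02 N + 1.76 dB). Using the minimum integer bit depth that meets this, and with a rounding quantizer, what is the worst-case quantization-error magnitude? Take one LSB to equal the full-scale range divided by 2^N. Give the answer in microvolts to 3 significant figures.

The full-scale span is 2.29 − (-2.29) = 4.58 V.
6.02 N + 1.76 ≥ 106.0 gives N ≥ 17.316, so the minimum integer is 18.
LSB = 4.58 V / 2^18 = 17.471 µV.
Max error for round-to-nearest is LSB/2 = 8.74 µV.

8.74 µV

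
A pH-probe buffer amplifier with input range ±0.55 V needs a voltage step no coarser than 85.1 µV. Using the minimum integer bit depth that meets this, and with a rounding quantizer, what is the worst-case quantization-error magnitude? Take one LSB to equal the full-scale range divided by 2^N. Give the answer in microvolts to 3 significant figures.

33.6 µV

Range = 0.55 − (-0.55) = 1.1 V.
Required number of levels: 1.1/85.1 µV = 12926; smallest N with 2^N ≥ that is 14.
LSB = 1.1 V / 2^14 = 67.139 µV.
Half an LSB is 33.6 µV.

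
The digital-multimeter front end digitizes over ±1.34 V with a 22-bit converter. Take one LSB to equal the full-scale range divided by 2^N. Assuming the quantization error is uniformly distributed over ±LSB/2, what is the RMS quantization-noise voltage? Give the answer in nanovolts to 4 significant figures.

184.5 nV

Span: 1.34 V − (-1.34 V) = 2.68 V.
LSB = 2.68 V ÷ 2^22 = 2.68/4194304 V = 0.638962 µV.
σ_q = LSB/√12 = 0.638962 µV/3.4641 = 184.5 nV.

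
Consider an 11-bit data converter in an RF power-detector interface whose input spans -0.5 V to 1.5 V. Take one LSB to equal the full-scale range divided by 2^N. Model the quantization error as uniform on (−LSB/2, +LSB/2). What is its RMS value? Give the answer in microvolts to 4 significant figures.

Range = 1.5 − (-0.5) = 2 V.
Step size = 2/2048 V = 0.976563 mV.
For a uniform distribution on [−LSB/2, +LSB/2], V_rms = LSB/√12 = 0.976563 mV/3.4641 = 281.9 µV.

281.9 µV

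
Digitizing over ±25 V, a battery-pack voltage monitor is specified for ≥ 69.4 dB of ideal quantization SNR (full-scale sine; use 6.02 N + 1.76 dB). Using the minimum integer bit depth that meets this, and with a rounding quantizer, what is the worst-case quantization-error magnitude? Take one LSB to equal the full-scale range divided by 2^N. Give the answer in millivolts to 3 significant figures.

6.10 mV

Span: 25 V − (-25 V) = 50 V.
N ≥ (69.4 − 1.76)/6.02 = 11.236 → N_min = 12.
LSB = 50 V / 2^12 = 12.207 mV.
|e|_max = LSB/2 = 6.10 mV.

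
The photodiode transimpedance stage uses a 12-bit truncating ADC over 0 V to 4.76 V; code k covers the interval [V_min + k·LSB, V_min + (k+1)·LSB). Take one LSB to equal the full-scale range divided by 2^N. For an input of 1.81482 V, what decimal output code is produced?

Span = 4.76 V. LSB = 4.76 V / 2^12 ≈ 1.162 mV.
code = ⌊(V_in − V_min)/LSB⌋ = ⌊(V_in − V_min) × 2^12 / range⌋
     = ⌊(1.81482 − (0)) × 4096 / 4.76⌋ = ⌊1.81482 × 4096/4.76⌋
     = ⌊1561.660⌋ = 1561.

1561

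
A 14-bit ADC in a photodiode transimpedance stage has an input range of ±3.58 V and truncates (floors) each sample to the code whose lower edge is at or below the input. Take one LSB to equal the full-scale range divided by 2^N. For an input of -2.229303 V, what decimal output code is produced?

3090

Range = 3.58 − (-3.58) = 7.16 V. LSB = 7.16 V / 2^14 ≈ 437.0 µV.
V_in − V_min = -2.229303 − (-3.58) = 1.350697 V.
Divide by LSB: 1.350697 × 16384/7.16 = 3090.7569.
Truncating gives code 3090.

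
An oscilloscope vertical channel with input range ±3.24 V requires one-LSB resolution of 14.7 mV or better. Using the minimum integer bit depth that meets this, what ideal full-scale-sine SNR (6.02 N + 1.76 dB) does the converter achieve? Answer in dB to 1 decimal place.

55.9 dB

Span: 3.24 V − (-3.24 V) = 6.48 V.
6.48 V / 14.7 mV = 440.8. Since 2^8 = 256 and 2^9 = 512, N = 9.
Ideal SNR at N = 9: 6.02·9 + 1.76 = 55.9 dB.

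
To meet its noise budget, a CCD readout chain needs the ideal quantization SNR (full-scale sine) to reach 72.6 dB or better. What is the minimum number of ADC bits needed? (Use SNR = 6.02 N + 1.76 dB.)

N ≥ (72.6 − 1.76)/6.02 = 11.767 → N_min = 12.

12 bits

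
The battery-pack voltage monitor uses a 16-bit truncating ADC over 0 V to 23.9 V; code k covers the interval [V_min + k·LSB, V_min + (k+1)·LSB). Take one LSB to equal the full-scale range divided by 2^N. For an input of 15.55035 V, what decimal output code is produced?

42640

V_FS = 23.9 V. LSB = 23.9 V / 2^16 ≈ 364.7 µV.
code = ⌊(V_in − V_min)/LSB⌋ = ⌊(V_in − V_min) × 2^16 / range⌋
     = ⌊(15.55035 − (0)) × 65536 / 23.9⌋ = ⌊15.55035 × 65536/23.9⌋
     = ⌊42640.491⌋ = 42640.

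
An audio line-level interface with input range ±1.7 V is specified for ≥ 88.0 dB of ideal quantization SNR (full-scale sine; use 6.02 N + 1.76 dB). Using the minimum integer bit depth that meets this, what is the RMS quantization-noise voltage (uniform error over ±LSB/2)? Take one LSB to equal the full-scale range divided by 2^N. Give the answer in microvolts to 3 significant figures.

30.0 µV

Span: 1.7 V − (-1.7 V) = 3.4 V.
Required N = ⌈(88.0 − 1.76)/6.02⌉ = ⌈14.326⌉ = 15.
One LSB is 3.4 V / 32768 = 103.76 µV.
σ_q = LSB/√12 = 103.76 µV/3.4641 = 30.0 µV.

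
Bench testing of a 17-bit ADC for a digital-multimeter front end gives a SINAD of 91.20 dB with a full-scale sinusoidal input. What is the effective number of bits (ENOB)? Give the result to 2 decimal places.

ENOB = (91.20 − 1.76)/6.02 = 14.8571 bits.

14.86 bits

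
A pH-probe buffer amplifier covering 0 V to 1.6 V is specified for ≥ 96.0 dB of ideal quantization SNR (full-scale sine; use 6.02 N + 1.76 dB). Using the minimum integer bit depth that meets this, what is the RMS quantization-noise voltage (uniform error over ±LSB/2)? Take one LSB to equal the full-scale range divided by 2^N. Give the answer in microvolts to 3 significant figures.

7.05 µV

Full-scale range = 1.6 V.
Required N = ⌈(96.0 − 1.76)/6.02⌉ = ⌈15.654⌉ = 16.
One LSB is 1.6 V / 65536 = 24.414 µV.
RMS noise = LSB/√12 = 7.05 µV.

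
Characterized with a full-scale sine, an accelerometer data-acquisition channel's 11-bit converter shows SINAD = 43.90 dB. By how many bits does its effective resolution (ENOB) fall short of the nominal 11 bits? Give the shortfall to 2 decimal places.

Effective bits = (43.90 − 1.76)/6.02 = 7.0000.
11 − 7.0000 = 4.00 bits below nominal.

4.00 bits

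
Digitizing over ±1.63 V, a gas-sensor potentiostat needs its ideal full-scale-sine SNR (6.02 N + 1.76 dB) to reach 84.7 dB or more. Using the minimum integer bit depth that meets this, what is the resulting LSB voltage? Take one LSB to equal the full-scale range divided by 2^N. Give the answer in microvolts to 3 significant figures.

Range = 1.63 − (-1.63) = 3.26 V.
6.02 N + 1.76 ≥ 84.7 gives N ≥ 13.777, so the minimum integer is 14.
LSB = 3.26 V ÷ 2^14 = 3.26/16384 V = 199 µV.

199 µV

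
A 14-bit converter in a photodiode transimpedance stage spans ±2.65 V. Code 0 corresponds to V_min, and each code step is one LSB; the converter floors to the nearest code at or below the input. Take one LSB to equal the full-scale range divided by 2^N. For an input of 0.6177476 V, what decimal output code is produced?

The full-scale span is 2.65 − (-2.65) = 5.3 V. LSB = 5.3 V / 2^14 ≈ 323.5 µV.
V_in − V_min = 0.6177476 − (-2.65) = 3.2677476 V.
Divide by LSB: 3.2677476 × 16384/5.3 = 10101.6560.
Truncating gives code 10101.

10101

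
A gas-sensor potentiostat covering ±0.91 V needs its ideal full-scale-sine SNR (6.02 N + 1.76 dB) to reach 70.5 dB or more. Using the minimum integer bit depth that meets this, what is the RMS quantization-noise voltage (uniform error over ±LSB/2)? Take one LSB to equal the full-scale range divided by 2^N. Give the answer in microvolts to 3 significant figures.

128 µV

Range = 0.91 − (-0.91) = 1.82 V.
Required N = ⌈(70.5 − 1.76)/6.02⌉ = ⌈11.419⌉ = 12.
Step size = 1.82/4096 V = 444.34 µV.
σ_q = LSB/√12 = 444.34 µV/3.4641 = 128 µV.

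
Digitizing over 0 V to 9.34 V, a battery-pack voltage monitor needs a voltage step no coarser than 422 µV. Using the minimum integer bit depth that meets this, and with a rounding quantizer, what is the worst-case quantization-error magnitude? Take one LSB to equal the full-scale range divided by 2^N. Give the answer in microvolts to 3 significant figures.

143 µV

Span = 9.34 V.
Required number of levels: 9.34/422 µV = 22133; smallest N with 2^N ≥ that is 15.
Step size = 9.34/32768 V = 285.03 µV.
Max error for round-to-nearest is LSB/2 = 143 µV.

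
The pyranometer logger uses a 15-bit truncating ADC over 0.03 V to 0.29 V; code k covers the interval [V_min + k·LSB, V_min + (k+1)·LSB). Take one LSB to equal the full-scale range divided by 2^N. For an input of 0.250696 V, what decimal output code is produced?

Range = 0.29 − (0.03) = 0.26 V. LSB = 0.26 V / 2^15 ≈ 7.935 µV.
code = ⌊(V_in − V_min)/LSB⌋ = ⌊(V_in − V_min) × 2^15 / range⌋
     = ⌊(0.250696 − (0.03)) × 32768 / 0.26⌋ = ⌊0.220696 × 32768/0.26⌋
     = ⌊27814.487⌋ = 27814.

27814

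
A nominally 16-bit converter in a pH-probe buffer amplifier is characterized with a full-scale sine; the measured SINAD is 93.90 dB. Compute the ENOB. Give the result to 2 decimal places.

15.31 bits

ENOB = (SINAD − 1.76) / 6.02 = (93.90 − 1.76) / 6.02 = 92.14 / 6.02 = 15.3056.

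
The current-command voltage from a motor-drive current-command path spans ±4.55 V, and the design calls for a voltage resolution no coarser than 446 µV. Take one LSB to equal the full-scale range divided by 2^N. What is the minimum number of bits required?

15 bits

Range = 4.55 − (-4.55) = 9.1 V.
Levels needed ≥ 9.1/446 µV = 20400. 2^15 = 32768 suffices, so N_min = 15.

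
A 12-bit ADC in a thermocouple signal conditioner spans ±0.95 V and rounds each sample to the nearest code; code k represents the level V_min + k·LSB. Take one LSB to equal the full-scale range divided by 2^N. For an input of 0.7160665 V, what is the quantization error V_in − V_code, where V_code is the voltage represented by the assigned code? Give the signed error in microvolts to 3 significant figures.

−144 µV

Range = 0.95 − (-0.95) = 1.9 V. LSB = 1.9 V / 2^12 ≈ 463.9 µV.
(V_in − V_min)/LSB = (0.7160665 − (-0.95)) × 4096/1.9 = 3591.6886 → nearest code k = 3592.
V_code = V_min + k × range/2^12 = -0.95 + 3592 × 1.9/4096 = 0.7162109375 V.
V_in − V_code = 0.7160665 − (0.7162109375) = −144 µV.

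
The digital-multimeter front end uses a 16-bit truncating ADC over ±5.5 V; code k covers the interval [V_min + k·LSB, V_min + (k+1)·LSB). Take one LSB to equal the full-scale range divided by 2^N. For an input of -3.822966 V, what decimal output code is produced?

9991

The full-scale span is 5.5 − (-5.5) = 11 V. LSB = 11 V / 2^16 ≈ 167.8 µV.
(V_in − V_min) × 2^16/range = (-3.822966 − (-5.5)) × 65536/11 = 9991.464.
Floor → code = 9991.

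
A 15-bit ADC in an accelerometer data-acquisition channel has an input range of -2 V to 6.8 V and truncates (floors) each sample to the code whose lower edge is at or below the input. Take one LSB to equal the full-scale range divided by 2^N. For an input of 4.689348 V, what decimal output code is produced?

Full-scale range = 6.8 V − (-2 V) = 8.8 V. LSB = 8.8 V / 2^15 ≈ 268.6 µV.
V_in − V_min = 4.689348 − (-2) = 6.689348 V.
Divide by LSB: 6.689348 × 32768/8.8 = 24908.6995.
Truncating gives code 24908.

24908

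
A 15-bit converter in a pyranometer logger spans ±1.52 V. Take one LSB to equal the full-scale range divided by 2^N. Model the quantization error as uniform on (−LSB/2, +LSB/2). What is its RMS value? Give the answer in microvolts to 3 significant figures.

26.8 µV

The full-scale span is 1.52 − (-1.52) = 3.04 V.
LSB = 3.04 V ÷ 2^15 = 3.04/32768 V = 92.773 µV.
σ_q = LSB/√12 = 92.773 µV/3.4641 = 26.8 µV.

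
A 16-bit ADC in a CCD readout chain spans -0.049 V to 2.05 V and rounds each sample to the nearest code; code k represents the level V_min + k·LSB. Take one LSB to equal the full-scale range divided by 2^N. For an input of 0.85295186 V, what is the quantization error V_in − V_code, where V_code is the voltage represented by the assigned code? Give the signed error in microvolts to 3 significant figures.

+5.77 µV

Range = 2.05 − (-0.049) = 2.099 V. LSB = 2.099 V / 2^16 ≈ 32.03 µV.
Position in LSBs: (0.85295186 − (-0.049)) × 65536/2.099 = 28161.1801; rounding gives k = 28161.
V_code = -0.049 + (28161/65536) × 2.099 = 0.85294609070 V.
V_in − V_code = 0.85295186 − (0.85294609070) = +5.77 µV.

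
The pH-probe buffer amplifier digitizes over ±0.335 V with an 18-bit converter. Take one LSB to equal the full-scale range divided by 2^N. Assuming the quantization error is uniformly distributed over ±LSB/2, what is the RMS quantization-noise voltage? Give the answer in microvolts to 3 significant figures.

Span: 0.335 V − (-0.335 V) = 0.67 V.
LSB = 0.67 V / 2^18 = 2.5558 µV.
V_rms = LSB/√12 = 2.5558 µV / √12 = 0.738 µV.

0.738 µV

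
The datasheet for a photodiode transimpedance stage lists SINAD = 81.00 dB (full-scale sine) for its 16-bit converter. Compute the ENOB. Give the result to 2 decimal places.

13.16 bits

Inverting SNR = 6.02 N + 1.76: N_eff = (81.00 − 1.76)/6.02 = 13.1628.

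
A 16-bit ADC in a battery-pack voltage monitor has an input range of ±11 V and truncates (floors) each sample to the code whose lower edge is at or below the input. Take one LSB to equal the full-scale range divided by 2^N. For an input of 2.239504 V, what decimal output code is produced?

Range = 11 − (-11) = 22 V. LSB = 22 V / 2^16 ≈ 335.7 µV.
V_in − V_min = 2.239504 − (-11) = 13.239504 V.
Divide by LSB: 13.239504 × 65536/22 = 39439.2788.
Truncating gives code 39439.

39439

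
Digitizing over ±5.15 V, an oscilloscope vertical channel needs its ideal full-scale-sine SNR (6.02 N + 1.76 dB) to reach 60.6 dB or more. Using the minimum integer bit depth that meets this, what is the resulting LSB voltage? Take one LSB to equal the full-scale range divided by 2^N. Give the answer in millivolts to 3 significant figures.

Full-scale range = 5.15 V − (-5.15 V) = 10.3 V.
Solving 6.02 N ≥ 60.6 − 1.76: N ≥ 9.774. Round up → N = 10.
Step size = 10.3/1024 V = 10.1 mV.

10.1 mV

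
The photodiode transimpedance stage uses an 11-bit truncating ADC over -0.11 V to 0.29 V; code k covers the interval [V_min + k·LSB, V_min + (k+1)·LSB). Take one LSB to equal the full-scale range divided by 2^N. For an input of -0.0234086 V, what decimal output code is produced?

Range = 0.29 − (-0.11) = 0.4 V. LSB = 0.4 V / 2^11 ≈ 195.3 µV.
code = ⌊(V_in − V_min)/LSB⌋ = ⌊(V_in − V_min) × 2^11 / range⌋
     = ⌊(-0.0234086 − (-0.11)) × 2048 / 0.4⌋ = ⌊0.0865914 × 2048/0.4⌋
     = ⌊443.348⌋ = 443.

443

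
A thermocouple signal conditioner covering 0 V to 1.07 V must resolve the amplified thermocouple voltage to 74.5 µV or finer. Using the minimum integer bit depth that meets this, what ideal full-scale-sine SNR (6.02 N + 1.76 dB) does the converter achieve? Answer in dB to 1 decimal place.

86.0 dB

Range is 1.07 V.
Levels needed ≥ 1.07/74.5 µV = 14360. 2^14 = 16384 suffices, so N_min = 14.
6.02(14) + 1.76 = 86.04 dB.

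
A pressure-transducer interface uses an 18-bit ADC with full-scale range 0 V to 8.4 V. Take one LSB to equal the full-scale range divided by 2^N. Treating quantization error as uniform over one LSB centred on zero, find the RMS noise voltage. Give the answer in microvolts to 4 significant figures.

9.250 µV

Span = 8.4 V.
One LSB is 8.4 V / 262144 = 32.0435 µV.
RMS of a uniform error over width LSB is LSB/√12 = 9.250 µV.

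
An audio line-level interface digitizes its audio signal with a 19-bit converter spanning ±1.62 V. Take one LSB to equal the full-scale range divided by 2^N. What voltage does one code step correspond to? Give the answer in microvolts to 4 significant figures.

6.180 µV

The full-scale span is 1.62 − (-1.62) = 3.24 V.
Number of codes = 2^19 = 524288.
LSB = 3.24 V ÷ 2^19 = 3.24/524288 V = 6.180 µV.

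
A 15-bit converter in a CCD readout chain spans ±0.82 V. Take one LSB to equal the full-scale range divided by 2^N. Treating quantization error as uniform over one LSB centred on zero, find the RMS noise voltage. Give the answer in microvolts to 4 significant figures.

Range = 0.82 − (-0.82) = 1.64 V.
Step size = 1.64/32768 V = 50.0488 µV.
V_rms = LSB/√12 = 50.0488 µV / √12 = 14.45 µV.

14.45 µV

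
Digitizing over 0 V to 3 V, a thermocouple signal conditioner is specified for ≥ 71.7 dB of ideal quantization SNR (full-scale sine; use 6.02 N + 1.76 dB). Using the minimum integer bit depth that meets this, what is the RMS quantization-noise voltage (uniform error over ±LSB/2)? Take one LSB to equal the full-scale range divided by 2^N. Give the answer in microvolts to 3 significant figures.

211 µV

Range is 3 V.
Required N = ⌈(71.7 − 1.76)/6.02⌉ = ⌈11.618⌉ = 12.
LSB = 3 V / 2^12 = 0.73242 mV.
σ_q = LSB/√12 = 0.73242 mV/3.4641 = 211 µV.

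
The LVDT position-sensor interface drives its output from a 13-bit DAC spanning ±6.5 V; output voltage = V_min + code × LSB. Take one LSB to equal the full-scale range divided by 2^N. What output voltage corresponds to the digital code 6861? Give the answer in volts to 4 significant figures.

The full-scale span is 6.5 − (-6.5) = 13 V. LSB = 13 V / 2^13.
V_out = -6.5 + 6861 × (13/8192) V
      = -6.5 V + 10.8878 V = 4.38782 V.

4.388 V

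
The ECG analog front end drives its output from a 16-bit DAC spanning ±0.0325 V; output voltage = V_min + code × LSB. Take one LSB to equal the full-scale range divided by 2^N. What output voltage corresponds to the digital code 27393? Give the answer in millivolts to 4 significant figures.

-5.331 mV

The full-scale span is 0.0325 − (-0.0325) = 0.065 V. LSB = 0.065 V / 2^16.
Output = V_min + (27393/65536) × range = -0.0325 + 0.417984 × 0.065 V
      = -0.0325 V + 0.0271690 V = -0.00533104 V.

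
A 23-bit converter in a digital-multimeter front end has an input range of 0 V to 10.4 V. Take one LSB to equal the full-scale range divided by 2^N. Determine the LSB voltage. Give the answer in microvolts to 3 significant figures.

1.24 µV

Span = 10.4 V.
2^23 = 8388608 levels.
One LSB is 10.4 V / 8388608 = 1.24 µV.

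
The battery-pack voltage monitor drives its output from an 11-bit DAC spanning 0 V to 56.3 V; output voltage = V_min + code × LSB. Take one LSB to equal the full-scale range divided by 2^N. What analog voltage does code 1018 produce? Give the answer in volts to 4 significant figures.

27.99 V

Full-scale range = 56.3 V. LSB = 56.3 V / 2^11.
V_out = 0 + 1018 × (56.3/2048) V
      = 0 V + 27.9851 V = 27.9851 V.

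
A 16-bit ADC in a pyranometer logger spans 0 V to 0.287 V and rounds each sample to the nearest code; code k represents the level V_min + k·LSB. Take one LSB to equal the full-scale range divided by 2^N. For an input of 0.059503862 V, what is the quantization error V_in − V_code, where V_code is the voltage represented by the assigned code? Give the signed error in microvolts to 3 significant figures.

Range is 0.287 V. LSB = 0.287 V / 2^16 ≈ 4.379 µV.
(V_in − V_min)/LSB = (0.059503862 − (0)) × 65536/0.287 = 13587.6136 → nearest code k = 13588.
Reconstructed level: 0 + 13588 × 0.287/65536 V = 0.059505554199 V.
Error = V_in − V_code = 0.059503862 − (0.059505554199) = −1.69 µV.

−1.69 µV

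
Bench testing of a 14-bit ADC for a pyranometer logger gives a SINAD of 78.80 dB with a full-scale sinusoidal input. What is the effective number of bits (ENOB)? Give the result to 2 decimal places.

12.80 bits

(78.80 − 1.76) / 6.02 = 77.04/6.02 = 12.7973 effective bits.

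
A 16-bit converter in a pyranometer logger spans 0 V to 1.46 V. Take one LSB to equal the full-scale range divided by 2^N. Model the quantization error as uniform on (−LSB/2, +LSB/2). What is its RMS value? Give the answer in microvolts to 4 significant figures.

V_FS = 1.46 V.
LSB = 1.46 V ÷ 2^16 = 1.46/65536 V = 22.2778 µV.
For a uniform distribution on [−LSB/2, +LSB/2], V_rms = LSB/√12 = 22.2778 µV/3.4641 = 6.431 µV.

6.431 µV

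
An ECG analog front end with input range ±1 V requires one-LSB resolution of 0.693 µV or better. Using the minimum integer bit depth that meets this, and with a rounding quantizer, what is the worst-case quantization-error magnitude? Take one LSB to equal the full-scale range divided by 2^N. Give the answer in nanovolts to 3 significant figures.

Full-scale range = 1 V − (-1 V) = 2 V.
Levels needed ≥ 2/0.693 µV = 2.886e6. 2^22 = 4194304 suffices, so N_min = 22.
Step size = 2/4194304 V = 476.84 nV.
|e|_max = LSB/2 = 238 nV.

238 nV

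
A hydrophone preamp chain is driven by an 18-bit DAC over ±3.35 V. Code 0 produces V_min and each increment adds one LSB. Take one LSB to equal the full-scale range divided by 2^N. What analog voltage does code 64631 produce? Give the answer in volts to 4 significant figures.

Span: 3.35 V − (-3.35 V) = 6.7 V. LSB = 6.7 V / 2^18.
Output = V_min + (64631/262144) × range = -3.35 + 0.246548 × 6.7 V
      = -3.35 V + 1.65187 V = -1.69813 V.

-1.698 V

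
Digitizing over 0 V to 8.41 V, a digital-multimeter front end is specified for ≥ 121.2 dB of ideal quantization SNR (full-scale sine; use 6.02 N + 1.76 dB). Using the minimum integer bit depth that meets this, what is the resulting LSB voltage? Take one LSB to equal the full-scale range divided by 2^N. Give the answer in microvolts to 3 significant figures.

V_FS = 8.41 V.
Required N = ⌈(121.2 − 1.76)/6.02⌉ = ⌈19.841⌉ = 20.
LSB = 8.41 V ÷ 2^20 = 8.41/1048576 V = 8.02 µV.

8.02 µV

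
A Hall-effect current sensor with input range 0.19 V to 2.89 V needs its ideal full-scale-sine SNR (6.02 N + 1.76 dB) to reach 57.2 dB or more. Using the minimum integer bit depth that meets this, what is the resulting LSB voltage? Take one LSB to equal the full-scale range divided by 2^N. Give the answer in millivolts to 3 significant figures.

Span: 2.89 V − (0.19 V) = 2.7 V.
Required N = ⌈(57.2 − 1.76)/6.02⌉ = ⌈9.209⌉ = 10.
Step size = 2.7/1024 V = 2.64 mV.

2.64 mV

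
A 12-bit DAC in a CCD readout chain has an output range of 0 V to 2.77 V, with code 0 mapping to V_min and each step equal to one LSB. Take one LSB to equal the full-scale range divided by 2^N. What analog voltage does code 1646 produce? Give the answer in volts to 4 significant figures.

V_FS = 2.77 V. LSB = 2.77 V / 2^12.
V_out = 0 + 1646 × (2.77/4096) V
      = 0 + 1.11314 = 1.11314 V.

1.113 V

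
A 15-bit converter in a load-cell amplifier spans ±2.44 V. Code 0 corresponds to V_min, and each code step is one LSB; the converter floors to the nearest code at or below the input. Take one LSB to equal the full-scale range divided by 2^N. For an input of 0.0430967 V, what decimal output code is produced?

The full-scale span is 2.44 − (-2.44) = 4.88 V. LSB = 4.88 V / 2^15 ≈ 148.9 µV.
(V_in − V_min) × 2^15/range = (0.0430967 − (-2.44)) × 32768/4.88 = 16673.384.
Floor → code = 16673.

16673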